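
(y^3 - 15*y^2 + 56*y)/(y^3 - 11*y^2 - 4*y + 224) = y/(y + 4)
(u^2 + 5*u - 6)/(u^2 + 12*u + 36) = (u - 1)/(u + 6)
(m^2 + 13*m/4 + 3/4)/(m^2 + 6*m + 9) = (m + 1/4)/(m + 3)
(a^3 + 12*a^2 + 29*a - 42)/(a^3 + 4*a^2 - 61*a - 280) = (a^2 + 5*a - 6)/(a^2 - 3*a - 40)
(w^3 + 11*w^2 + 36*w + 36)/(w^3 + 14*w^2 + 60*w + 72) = (w + 3)/(w + 6)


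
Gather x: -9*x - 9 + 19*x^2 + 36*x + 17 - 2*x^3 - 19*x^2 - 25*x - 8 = -2*x^3 + 2*x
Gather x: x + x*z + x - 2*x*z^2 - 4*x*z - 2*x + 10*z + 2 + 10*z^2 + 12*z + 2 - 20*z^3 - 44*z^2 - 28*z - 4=x*(-2*z^2 - 3*z) - 20*z^3 - 34*z^2 - 6*z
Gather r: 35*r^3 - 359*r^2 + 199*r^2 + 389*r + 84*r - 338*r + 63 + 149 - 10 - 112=35*r^3 - 160*r^2 + 135*r + 90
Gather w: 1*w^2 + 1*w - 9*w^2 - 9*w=-8*w^2 - 8*w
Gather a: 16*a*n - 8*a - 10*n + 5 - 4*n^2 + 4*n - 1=a*(16*n - 8) - 4*n^2 - 6*n + 4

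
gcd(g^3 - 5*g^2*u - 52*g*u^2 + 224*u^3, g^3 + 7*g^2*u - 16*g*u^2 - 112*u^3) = -g^2 - 3*g*u + 28*u^2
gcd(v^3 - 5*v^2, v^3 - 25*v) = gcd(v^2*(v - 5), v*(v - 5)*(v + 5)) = v^2 - 5*v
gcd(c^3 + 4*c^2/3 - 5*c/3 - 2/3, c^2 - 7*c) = 1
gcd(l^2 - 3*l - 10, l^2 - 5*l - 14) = l + 2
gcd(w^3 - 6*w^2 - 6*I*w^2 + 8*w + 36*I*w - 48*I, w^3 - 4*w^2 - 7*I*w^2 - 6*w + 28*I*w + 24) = w^2 + w*(-4 - 6*I) + 24*I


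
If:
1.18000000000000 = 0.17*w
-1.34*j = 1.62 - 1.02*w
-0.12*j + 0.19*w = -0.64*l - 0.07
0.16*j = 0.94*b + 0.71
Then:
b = -0.06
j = 4.07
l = -1.41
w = 6.94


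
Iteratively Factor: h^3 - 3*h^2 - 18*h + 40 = (h - 5)*(h^2 + 2*h - 8) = (h - 5)*(h - 2)*(h + 4)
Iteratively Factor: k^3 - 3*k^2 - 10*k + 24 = (k - 4)*(k^2 + k - 6) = (k - 4)*(k - 2)*(k + 3)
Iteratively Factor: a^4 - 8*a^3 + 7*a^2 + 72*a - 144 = (a - 3)*(a^3 - 5*a^2 - 8*a + 48) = (a - 3)*(a + 3)*(a^2 - 8*a + 16) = (a - 4)*(a - 3)*(a + 3)*(a - 4)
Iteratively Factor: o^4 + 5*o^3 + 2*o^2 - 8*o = (o - 1)*(o^3 + 6*o^2 + 8*o) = (o - 1)*(o + 2)*(o^2 + 4*o) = o*(o - 1)*(o + 2)*(o + 4)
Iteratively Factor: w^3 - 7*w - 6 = (w + 1)*(w^2 - w - 6) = (w - 3)*(w + 1)*(w + 2)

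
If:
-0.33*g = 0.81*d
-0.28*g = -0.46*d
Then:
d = 0.00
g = 0.00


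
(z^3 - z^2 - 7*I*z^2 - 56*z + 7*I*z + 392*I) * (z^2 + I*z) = z^5 - z^4 - 6*I*z^4 - 49*z^3 + 6*I*z^3 - 7*z^2 + 336*I*z^2 - 392*z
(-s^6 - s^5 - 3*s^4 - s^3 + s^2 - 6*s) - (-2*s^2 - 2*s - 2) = -s^6 - s^5 - 3*s^4 - s^3 + 3*s^2 - 4*s + 2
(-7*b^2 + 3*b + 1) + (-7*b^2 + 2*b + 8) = -14*b^2 + 5*b + 9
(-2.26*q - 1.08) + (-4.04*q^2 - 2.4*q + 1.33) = -4.04*q^2 - 4.66*q + 0.25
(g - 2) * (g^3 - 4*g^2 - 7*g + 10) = g^4 - 6*g^3 + g^2 + 24*g - 20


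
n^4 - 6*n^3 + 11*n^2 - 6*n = n*(n - 3)*(n - 2)*(n - 1)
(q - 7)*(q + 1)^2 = q^3 - 5*q^2 - 13*q - 7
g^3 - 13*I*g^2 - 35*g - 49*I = (g - 7*I)^2*(g + I)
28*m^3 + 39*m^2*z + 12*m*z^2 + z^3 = (m + z)*(4*m + z)*(7*m + z)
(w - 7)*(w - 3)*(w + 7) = w^3 - 3*w^2 - 49*w + 147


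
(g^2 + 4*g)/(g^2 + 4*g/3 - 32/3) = 3*g/(3*g - 8)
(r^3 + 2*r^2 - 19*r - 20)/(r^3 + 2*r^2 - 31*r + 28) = (r^2 + 6*r + 5)/(r^2 + 6*r - 7)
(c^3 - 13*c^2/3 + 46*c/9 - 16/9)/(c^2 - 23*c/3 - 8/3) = (-9*c^3 + 39*c^2 - 46*c + 16)/(3*(-3*c^2 + 23*c + 8))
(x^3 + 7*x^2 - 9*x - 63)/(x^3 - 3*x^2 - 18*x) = (x^2 + 4*x - 21)/(x*(x - 6))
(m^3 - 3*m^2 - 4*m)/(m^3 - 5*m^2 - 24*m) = (-m^2 + 3*m + 4)/(-m^2 + 5*m + 24)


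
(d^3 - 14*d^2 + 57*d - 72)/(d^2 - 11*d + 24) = d - 3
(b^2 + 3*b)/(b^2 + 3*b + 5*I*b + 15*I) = b/(b + 5*I)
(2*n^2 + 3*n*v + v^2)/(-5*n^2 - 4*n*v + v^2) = (2*n + v)/(-5*n + v)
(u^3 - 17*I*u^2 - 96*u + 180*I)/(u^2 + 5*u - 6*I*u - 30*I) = (u^2 - 11*I*u - 30)/(u + 5)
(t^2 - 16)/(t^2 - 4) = (t^2 - 16)/(t^2 - 4)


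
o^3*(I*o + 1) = I*o^4 + o^3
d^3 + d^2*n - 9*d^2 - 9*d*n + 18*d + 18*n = (d - 6)*(d - 3)*(d + n)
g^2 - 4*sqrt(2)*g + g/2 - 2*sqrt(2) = (g + 1/2)*(g - 4*sqrt(2))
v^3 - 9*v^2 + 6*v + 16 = (v - 8)*(v - 2)*(v + 1)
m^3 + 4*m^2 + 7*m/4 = m*(m + 1/2)*(m + 7/2)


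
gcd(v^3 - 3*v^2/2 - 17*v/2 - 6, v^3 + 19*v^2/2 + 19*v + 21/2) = v^2 + 5*v/2 + 3/2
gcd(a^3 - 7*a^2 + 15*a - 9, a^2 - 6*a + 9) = a^2 - 6*a + 9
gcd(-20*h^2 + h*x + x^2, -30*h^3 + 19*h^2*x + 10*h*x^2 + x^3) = 5*h + x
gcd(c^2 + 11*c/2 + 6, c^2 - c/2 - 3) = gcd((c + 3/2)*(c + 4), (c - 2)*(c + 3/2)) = c + 3/2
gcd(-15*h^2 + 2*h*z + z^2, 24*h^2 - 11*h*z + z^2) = -3*h + z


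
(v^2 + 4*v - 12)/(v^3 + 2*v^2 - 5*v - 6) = (v + 6)/(v^2 + 4*v + 3)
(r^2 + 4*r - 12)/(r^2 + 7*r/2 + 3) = 2*(r^2 + 4*r - 12)/(2*r^2 + 7*r + 6)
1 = 1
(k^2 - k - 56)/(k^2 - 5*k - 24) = (k + 7)/(k + 3)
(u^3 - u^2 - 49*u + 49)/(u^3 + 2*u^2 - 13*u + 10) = (u^2 - 49)/(u^2 + 3*u - 10)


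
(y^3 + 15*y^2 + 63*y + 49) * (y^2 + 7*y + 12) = y^5 + 22*y^4 + 180*y^3 + 670*y^2 + 1099*y + 588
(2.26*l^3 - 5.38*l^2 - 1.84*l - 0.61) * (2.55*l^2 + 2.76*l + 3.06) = 5.763*l^5 - 7.4814*l^4 - 12.6252*l^3 - 23.0967*l^2 - 7.314*l - 1.8666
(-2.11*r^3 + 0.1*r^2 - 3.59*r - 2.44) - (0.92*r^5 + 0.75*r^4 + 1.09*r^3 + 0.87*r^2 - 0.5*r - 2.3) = -0.92*r^5 - 0.75*r^4 - 3.2*r^3 - 0.77*r^2 - 3.09*r - 0.14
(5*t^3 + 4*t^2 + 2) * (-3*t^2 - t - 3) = -15*t^5 - 17*t^4 - 19*t^3 - 18*t^2 - 2*t - 6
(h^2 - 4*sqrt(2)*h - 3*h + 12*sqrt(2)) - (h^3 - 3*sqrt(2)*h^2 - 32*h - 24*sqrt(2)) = -h^3 + h^2 + 3*sqrt(2)*h^2 - 4*sqrt(2)*h + 29*h + 36*sqrt(2)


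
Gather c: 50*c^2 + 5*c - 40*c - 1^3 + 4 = 50*c^2 - 35*c + 3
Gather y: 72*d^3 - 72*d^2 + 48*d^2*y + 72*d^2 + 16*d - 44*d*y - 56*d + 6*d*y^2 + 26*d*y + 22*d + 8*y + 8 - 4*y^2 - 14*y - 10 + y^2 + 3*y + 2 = 72*d^3 - 18*d + y^2*(6*d - 3) + y*(48*d^2 - 18*d - 3)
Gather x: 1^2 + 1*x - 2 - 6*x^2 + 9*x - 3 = -6*x^2 + 10*x - 4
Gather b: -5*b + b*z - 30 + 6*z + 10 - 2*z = b*(z - 5) + 4*z - 20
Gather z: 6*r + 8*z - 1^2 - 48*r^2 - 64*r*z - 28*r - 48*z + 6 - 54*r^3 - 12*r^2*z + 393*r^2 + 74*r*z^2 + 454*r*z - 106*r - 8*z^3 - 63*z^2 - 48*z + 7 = -54*r^3 + 345*r^2 - 128*r - 8*z^3 + z^2*(74*r - 63) + z*(-12*r^2 + 390*r - 88) + 12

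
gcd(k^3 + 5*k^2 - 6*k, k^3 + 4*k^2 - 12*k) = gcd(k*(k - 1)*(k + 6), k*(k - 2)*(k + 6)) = k^2 + 6*k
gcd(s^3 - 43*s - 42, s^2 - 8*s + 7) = s - 7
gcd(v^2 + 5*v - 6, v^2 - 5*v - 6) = 1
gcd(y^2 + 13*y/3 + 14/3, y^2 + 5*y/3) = 1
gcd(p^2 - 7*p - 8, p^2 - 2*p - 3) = p + 1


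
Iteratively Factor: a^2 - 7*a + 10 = (a - 5)*(a - 2)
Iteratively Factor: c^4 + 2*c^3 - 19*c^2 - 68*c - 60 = (c + 2)*(c^3 - 19*c - 30) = (c + 2)^2*(c^2 - 2*c - 15) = (c + 2)^2*(c + 3)*(c - 5)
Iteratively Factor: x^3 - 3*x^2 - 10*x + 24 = (x - 4)*(x^2 + x - 6) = (x - 4)*(x - 2)*(x + 3)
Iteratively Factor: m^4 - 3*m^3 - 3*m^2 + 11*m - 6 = (m - 3)*(m^3 - 3*m + 2) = (m - 3)*(m - 1)*(m^2 + m - 2) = (m - 3)*(m - 1)^2*(m + 2)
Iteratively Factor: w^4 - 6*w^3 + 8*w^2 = (w - 4)*(w^3 - 2*w^2) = w*(w - 4)*(w^2 - 2*w) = w*(w - 4)*(w - 2)*(w)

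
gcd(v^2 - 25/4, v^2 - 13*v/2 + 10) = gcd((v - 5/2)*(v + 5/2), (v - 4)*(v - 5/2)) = v - 5/2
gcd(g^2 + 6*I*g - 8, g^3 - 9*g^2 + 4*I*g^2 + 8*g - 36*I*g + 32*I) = g + 4*I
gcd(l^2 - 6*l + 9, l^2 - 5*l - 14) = 1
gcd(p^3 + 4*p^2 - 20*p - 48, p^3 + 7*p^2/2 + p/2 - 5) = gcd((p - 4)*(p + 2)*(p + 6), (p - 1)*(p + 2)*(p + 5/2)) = p + 2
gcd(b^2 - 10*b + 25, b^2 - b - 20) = b - 5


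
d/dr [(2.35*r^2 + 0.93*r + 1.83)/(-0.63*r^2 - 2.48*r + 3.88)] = (-5.2421*r^2 + 20.5418*r + 8.1468)/(0.3969*r^4 + 3.1248*r^3 + 1.2616*r^2 - 19.2448*r + 15.0544)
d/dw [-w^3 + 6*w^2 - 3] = 3*w*(4 - w)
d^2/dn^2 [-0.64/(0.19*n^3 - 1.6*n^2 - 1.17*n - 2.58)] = ((0.7296*n - 2.048)*(-0.19*n^3 + 1.6*n^2 + 1.17*n + 2.58) + 0.64*(-1.14*n^2 + 6.4*n + 2.34)*(-0.57*n^2 + 3.2*n + 1.17))/(-0.19*n^3 + 1.6*n^2 + 1.17*n + 2.58)^3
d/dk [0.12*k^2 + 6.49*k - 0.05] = 0.24*k + 6.49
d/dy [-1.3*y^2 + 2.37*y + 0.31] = 2.37 - 2.6*y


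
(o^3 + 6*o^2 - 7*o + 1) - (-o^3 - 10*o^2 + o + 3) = 2*o^3 + 16*o^2 - 8*o - 2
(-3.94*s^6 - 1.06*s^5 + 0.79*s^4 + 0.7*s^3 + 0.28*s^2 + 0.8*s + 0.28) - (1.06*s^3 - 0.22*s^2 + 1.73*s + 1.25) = -3.94*s^6 - 1.06*s^5 + 0.79*s^4 - 0.36*s^3 + 0.5*s^2 - 0.93*s - 0.97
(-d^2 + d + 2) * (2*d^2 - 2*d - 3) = -2*d^4 + 4*d^3 + 5*d^2 - 7*d - 6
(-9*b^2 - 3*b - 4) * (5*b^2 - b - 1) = -45*b^4 - 6*b^3 - 8*b^2 + 7*b + 4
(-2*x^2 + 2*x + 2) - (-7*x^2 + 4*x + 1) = 5*x^2 - 2*x + 1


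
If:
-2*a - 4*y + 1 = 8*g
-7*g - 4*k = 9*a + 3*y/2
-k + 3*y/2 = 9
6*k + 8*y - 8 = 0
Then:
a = 2793/986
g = -2373/986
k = -60/17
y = 62/17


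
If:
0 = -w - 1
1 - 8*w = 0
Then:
No Solution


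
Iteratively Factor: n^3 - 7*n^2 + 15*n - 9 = (n - 3)*(n^2 - 4*n + 3) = (n - 3)^2*(n - 1)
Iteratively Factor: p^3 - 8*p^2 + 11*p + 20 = (p + 1)*(p^2 - 9*p + 20) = (p - 4)*(p + 1)*(p - 5)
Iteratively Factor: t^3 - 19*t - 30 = (t + 2)*(t^2 - 2*t - 15) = (t + 2)*(t + 3)*(t - 5)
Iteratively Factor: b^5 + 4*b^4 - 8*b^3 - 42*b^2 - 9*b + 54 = (b - 1)*(b^4 + 5*b^3 - 3*b^2 - 45*b - 54) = (b - 1)*(b + 2)*(b^3 + 3*b^2 - 9*b - 27) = (b - 3)*(b - 1)*(b + 2)*(b^2 + 6*b + 9) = (b - 3)*(b - 1)*(b + 2)*(b + 3)*(b + 3)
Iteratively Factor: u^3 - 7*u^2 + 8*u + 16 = (u + 1)*(u^2 - 8*u + 16) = (u - 4)*(u + 1)*(u - 4)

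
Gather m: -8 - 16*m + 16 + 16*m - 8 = 0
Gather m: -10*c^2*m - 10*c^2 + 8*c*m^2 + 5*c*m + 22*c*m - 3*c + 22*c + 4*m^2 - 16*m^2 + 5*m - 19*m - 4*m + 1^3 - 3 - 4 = -10*c^2 + 19*c + m^2*(8*c - 12) + m*(-10*c^2 + 27*c - 18) - 6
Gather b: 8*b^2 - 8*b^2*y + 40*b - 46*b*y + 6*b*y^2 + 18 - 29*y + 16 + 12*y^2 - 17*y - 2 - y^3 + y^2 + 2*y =b^2*(8 - 8*y) + b*(6*y^2 - 46*y + 40) - y^3 + 13*y^2 - 44*y + 32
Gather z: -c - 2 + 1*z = -c + z - 2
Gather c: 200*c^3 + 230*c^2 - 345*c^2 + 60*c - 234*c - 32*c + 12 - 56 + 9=200*c^3 - 115*c^2 - 206*c - 35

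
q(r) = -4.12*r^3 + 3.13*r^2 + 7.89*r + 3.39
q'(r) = -12.36*r^2 + 6.26*r + 7.89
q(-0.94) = 2.16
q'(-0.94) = -8.92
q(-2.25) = 48.41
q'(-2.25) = -68.77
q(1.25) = 10.10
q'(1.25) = -3.60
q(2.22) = -8.75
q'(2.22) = -39.13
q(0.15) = 4.63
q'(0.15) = 8.55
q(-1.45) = 11.09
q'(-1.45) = -27.17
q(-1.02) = 2.97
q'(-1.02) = -11.35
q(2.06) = -3.09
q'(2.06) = -31.67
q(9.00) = -2675.55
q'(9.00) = -936.93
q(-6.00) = 958.65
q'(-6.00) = -474.63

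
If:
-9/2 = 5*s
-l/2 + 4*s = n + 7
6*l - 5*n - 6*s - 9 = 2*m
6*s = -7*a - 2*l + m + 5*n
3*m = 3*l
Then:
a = -3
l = -38/5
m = -38/5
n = -34/5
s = -9/10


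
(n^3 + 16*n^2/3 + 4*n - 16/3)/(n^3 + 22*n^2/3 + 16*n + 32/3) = (3*n - 2)/(3*n + 4)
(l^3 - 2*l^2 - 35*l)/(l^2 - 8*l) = (l^2 - 2*l - 35)/(l - 8)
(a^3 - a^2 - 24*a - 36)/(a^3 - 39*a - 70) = (a^2 - 3*a - 18)/(a^2 - 2*a - 35)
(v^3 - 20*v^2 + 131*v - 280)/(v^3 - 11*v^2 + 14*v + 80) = (v - 7)/(v + 2)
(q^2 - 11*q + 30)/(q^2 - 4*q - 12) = (q - 5)/(q + 2)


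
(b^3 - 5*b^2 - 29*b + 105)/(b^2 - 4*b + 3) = (b^2 - 2*b - 35)/(b - 1)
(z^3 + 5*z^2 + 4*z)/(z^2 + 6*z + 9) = z*(z^2 + 5*z + 4)/(z^2 + 6*z + 9)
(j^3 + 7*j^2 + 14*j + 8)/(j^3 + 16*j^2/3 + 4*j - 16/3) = 3*(j + 1)/(3*j - 2)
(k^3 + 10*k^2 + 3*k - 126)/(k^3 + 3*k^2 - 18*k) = (k + 7)/k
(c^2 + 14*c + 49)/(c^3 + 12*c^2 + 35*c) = (c + 7)/(c*(c + 5))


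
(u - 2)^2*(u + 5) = u^3 + u^2 - 16*u + 20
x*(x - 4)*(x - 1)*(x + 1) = x^4 - 4*x^3 - x^2 + 4*x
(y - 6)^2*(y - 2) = y^3 - 14*y^2 + 60*y - 72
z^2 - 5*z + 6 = (z - 3)*(z - 2)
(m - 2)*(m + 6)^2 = m^3 + 10*m^2 + 12*m - 72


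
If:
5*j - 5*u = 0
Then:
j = u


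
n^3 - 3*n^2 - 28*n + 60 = (n - 6)*(n - 2)*(n + 5)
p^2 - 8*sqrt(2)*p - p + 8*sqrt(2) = (p - 1)*(p - 8*sqrt(2))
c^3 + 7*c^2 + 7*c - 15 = (c - 1)*(c + 3)*(c + 5)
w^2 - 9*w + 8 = (w - 8)*(w - 1)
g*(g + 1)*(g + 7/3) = g^3 + 10*g^2/3 + 7*g/3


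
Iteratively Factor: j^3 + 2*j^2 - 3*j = (j)*(j^2 + 2*j - 3) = j*(j + 3)*(j - 1)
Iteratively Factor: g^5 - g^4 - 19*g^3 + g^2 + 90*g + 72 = (g + 3)*(g^4 - 4*g^3 - 7*g^2 + 22*g + 24) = (g + 2)*(g + 3)*(g^3 - 6*g^2 + 5*g + 12) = (g + 1)*(g + 2)*(g + 3)*(g^2 - 7*g + 12) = (g - 4)*(g + 1)*(g + 2)*(g + 3)*(g - 3)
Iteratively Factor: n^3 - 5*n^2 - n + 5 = (n + 1)*(n^2 - 6*n + 5) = (n - 1)*(n + 1)*(n - 5)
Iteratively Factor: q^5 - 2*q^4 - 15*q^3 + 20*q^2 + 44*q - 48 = (q + 3)*(q^4 - 5*q^3 + 20*q - 16) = (q - 4)*(q + 3)*(q^3 - q^2 - 4*q + 4) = (q - 4)*(q - 1)*(q + 3)*(q^2 - 4) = (q - 4)*(q - 1)*(q + 2)*(q + 3)*(q - 2)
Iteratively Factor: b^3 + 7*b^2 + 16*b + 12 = (b + 3)*(b^2 + 4*b + 4) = (b + 2)*(b + 3)*(b + 2)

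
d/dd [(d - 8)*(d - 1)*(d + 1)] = 3*d^2 - 16*d - 1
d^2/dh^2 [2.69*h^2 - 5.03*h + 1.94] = 5.38000000000000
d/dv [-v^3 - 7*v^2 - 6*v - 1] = -3*v^2 - 14*v - 6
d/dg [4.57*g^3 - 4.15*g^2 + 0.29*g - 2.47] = 13.71*g^2 - 8.3*g + 0.29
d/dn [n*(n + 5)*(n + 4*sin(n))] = n*(n + 5)*(4*cos(n) + 1) + n*(n + 4*sin(n)) + (n + 5)*(n + 4*sin(n))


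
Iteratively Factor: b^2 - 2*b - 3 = (b + 1)*(b - 3)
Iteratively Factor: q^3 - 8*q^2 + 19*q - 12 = (q - 1)*(q^2 - 7*q + 12) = (q - 3)*(q - 1)*(q - 4)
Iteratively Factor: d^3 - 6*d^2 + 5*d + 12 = (d - 4)*(d^2 - 2*d - 3) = (d - 4)*(d - 3)*(d + 1)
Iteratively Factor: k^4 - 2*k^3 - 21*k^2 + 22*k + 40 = (k - 5)*(k^3 + 3*k^2 - 6*k - 8) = (k - 5)*(k + 1)*(k^2 + 2*k - 8) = (k - 5)*(k - 2)*(k + 1)*(k + 4)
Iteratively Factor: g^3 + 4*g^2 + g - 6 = (g + 3)*(g^2 + g - 2) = (g - 1)*(g + 3)*(g + 2)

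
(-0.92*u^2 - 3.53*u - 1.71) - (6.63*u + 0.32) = -0.92*u^2 - 10.16*u - 2.03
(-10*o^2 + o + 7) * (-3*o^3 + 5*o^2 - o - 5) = 30*o^5 - 53*o^4 - 6*o^3 + 84*o^2 - 12*o - 35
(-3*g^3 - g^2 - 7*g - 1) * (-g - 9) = 3*g^4 + 28*g^3 + 16*g^2 + 64*g + 9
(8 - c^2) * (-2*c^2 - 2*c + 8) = 2*c^4 + 2*c^3 - 24*c^2 - 16*c + 64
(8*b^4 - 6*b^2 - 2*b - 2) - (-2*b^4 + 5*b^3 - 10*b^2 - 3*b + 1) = 10*b^4 - 5*b^3 + 4*b^2 + b - 3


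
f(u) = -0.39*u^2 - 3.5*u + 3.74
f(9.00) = -59.35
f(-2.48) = 10.02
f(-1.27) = 7.56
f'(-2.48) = -1.57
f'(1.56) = -4.72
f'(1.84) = -4.94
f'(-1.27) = -2.51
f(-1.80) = 8.78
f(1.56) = -2.67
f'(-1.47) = -2.35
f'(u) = -0.78*u - 3.5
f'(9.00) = -10.52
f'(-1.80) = -2.10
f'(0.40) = -3.81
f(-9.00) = 3.65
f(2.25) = -6.11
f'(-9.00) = 3.52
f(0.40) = 2.28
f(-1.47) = 8.04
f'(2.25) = -5.26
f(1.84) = -4.02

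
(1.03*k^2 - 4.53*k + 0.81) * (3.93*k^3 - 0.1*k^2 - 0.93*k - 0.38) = 4.0479*k^5 - 17.9059*k^4 + 2.6784*k^3 + 3.7405*k^2 + 0.9681*k - 0.3078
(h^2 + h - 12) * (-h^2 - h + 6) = -h^4 - 2*h^3 + 17*h^2 + 18*h - 72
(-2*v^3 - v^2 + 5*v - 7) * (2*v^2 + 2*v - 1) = -4*v^5 - 6*v^4 + 10*v^3 - 3*v^2 - 19*v + 7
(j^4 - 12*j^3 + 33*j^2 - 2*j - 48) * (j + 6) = j^5 - 6*j^4 - 39*j^3 + 196*j^2 - 60*j - 288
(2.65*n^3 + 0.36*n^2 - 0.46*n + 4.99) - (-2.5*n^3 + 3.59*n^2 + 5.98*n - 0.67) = 5.15*n^3 - 3.23*n^2 - 6.44*n + 5.66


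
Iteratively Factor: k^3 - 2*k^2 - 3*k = (k + 1)*(k^2 - 3*k) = (k - 3)*(k + 1)*(k)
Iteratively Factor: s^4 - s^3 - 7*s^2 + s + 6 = (s + 2)*(s^3 - 3*s^2 - s + 3) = (s - 1)*(s + 2)*(s^2 - 2*s - 3) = (s - 3)*(s - 1)*(s + 2)*(s + 1)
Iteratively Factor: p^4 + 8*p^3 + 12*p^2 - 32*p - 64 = (p + 2)*(p^3 + 6*p^2 - 32) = (p - 2)*(p + 2)*(p^2 + 8*p + 16) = (p - 2)*(p + 2)*(p + 4)*(p + 4)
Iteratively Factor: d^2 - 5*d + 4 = (d - 1)*(d - 4)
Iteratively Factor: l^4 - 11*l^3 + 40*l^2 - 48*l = (l - 4)*(l^3 - 7*l^2 + 12*l) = (l - 4)*(l - 3)*(l^2 - 4*l) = (l - 4)^2*(l - 3)*(l)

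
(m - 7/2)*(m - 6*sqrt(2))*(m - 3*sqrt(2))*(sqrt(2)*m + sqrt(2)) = sqrt(2)*m^4 - 18*m^3 - 5*sqrt(2)*m^3/2 + 45*m^2 + 65*sqrt(2)*m^2/2 - 90*sqrt(2)*m + 63*m - 126*sqrt(2)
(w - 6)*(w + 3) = w^2 - 3*w - 18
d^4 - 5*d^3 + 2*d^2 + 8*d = d*(d - 4)*(d - 2)*(d + 1)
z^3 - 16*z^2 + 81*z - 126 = (z - 7)*(z - 6)*(z - 3)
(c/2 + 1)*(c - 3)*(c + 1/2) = c^3/2 - c^2/4 - 13*c/4 - 3/2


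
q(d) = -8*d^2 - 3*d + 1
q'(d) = -16*d - 3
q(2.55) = -58.67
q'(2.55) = -43.80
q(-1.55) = -13.57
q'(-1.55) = 21.80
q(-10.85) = -908.23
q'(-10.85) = 170.60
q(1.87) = -32.59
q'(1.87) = -32.92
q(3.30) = -96.02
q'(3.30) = -55.80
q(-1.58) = -14.23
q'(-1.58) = 22.28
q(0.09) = 0.67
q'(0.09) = -4.44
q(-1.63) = -15.37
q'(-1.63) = 23.08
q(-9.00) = -620.00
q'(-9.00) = 141.00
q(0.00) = 1.00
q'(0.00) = -3.00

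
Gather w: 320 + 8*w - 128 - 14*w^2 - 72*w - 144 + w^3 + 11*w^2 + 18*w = w^3 - 3*w^2 - 46*w + 48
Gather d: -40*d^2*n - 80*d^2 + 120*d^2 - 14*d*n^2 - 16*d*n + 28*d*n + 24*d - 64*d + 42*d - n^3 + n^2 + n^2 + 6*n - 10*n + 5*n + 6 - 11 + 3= d^2*(40 - 40*n) + d*(-14*n^2 + 12*n + 2) - n^3 + 2*n^2 + n - 2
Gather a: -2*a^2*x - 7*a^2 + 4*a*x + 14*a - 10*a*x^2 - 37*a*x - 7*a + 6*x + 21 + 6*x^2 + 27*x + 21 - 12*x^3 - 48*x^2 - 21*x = a^2*(-2*x - 7) + a*(-10*x^2 - 33*x + 7) - 12*x^3 - 42*x^2 + 12*x + 42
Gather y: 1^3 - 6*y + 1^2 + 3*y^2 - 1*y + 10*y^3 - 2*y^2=10*y^3 + y^2 - 7*y + 2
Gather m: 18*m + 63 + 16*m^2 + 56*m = 16*m^2 + 74*m + 63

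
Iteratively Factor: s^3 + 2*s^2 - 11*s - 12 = (s + 4)*(s^2 - 2*s - 3) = (s - 3)*(s + 4)*(s + 1)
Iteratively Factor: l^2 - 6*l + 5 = (l - 5)*(l - 1)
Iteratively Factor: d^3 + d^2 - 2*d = (d + 2)*(d^2 - d) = (d - 1)*(d + 2)*(d)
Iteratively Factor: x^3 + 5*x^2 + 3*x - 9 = (x + 3)*(x^2 + 2*x - 3) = (x - 1)*(x + 3)*(x + 3)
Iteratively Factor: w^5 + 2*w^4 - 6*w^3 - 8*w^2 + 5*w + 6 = (w - 2)*(w^4 + 4*w^3 + 2*w^2 - 4*w - 3) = (w - 2)*(w + 1)*(w^3 + 3*w^2 - w - 3) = (w - 2)*(w + 1)*(w + 3)*(w^2 - 1) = (w - 2)*(w - 1)*(w + 1)*(w + 3)*(w + 1)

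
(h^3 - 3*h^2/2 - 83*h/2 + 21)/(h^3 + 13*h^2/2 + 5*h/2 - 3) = (h - 7)/(h + 1)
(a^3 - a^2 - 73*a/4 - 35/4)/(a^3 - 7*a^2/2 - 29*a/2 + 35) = (a + 1/2)/(a - 2)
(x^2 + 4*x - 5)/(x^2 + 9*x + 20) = (x - 1)/(x + 4)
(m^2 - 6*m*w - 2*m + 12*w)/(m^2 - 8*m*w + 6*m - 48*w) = (m^2 - 6*m*w - 2*m + 12*w)/(m^2 - 8*m*w + 6*m - 48*w)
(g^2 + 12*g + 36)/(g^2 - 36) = (g + 6)/(g - 6)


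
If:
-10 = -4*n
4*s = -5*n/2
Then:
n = 5/2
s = -25/16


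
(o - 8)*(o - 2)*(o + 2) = o^3 - 8*o^2 - 4*o + 32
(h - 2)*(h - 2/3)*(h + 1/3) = h^3 - 7*h^2/3 + 4*h/9 + 4/9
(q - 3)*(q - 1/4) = q^2 - 13*q/4 + 3/4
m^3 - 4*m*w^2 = m*(m - 2*w)*(m + 2*w)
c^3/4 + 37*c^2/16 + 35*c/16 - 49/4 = (c/4 + 1)*(c - 7/4)*(c + 7)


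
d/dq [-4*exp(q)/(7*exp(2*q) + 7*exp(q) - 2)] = (28*exp(2*q) + 8)*exp(q)/(49*exp(4*q) + 98*exp(3*q) + 21*exp(2*q) - 28*exp(q) + 4)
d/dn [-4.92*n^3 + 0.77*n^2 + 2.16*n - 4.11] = -14.76*n^2 + 1.54*n + 2.16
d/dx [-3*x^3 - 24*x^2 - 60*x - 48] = -9*x^2 - 48*x - 60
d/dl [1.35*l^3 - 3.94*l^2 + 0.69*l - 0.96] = 4.05*l^2 - 7.88*l + 0.69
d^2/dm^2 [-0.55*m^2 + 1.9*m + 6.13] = -1.10000000000000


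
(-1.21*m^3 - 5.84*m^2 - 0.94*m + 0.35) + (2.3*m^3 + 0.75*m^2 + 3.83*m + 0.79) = 1.09*m^3 - 5.09*m^2 + 2.89*m + 1.14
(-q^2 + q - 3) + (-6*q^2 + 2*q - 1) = -7*q^2 + 3*q - 4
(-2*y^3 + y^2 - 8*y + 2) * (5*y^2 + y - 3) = -10*y^5 + 3*y^4 - 33*y^3 - y^2 + 26*y - 6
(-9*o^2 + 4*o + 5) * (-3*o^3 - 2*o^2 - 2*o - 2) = 27*o^5 + 6*o^4 - 5*o^3 - 18*o - 10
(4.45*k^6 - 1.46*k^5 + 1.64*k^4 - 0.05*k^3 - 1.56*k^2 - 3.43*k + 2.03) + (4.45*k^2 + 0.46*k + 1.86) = 4.45*k^6 - 1.46*k^5 + 1.64*k^4 - 0.05*k^3 + 2.89*k^2 - 2.97*k + 3.89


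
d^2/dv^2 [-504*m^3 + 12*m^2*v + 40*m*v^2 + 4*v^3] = 80*m + 24*v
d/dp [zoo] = 0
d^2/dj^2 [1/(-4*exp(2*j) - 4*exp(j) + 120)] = (-2*(2*exp(j) + 1)^2*exp(j) + (4*exp(j) + 1)*(exp(2*j) + exp(j) - 30))*exp(j)/(4*(exp(2*j) + exp(j) - 30)^3)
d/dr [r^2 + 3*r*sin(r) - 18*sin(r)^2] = 3*r*cos(r) + 2*r + 3*sin(r) - 18*sin(2*r)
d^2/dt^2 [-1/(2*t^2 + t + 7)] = 2*(4*t^2 + 2*t - (4*t + 1)^2 + 14)/(2*t^2 + t + 7)^3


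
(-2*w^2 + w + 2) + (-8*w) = -2*w^2 - 7*w + 2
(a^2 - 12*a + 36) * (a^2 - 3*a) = a^4 - 15*a^3 + 72*a^2 - 108*a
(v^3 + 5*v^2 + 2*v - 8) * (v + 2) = v^4 + 7*v^3 + 12*v^2 - 4*v - 16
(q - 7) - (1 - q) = 2*q - 8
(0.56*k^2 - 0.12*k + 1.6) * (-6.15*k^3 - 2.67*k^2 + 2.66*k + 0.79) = -3.444*k^5 - 0.7572*k^4 - 8.03*k^3 - 4.1488*k^2 + 4.1612*k + 1.264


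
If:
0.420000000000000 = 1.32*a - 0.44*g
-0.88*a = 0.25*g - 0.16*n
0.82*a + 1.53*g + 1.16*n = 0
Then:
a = 0.19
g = -0.40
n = 0.40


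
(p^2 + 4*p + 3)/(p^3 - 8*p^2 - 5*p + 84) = (p + 1)/(p^2 - 11*p + 28)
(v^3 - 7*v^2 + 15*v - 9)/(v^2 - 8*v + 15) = (v^2 - 4*v + 3)/(v - 5)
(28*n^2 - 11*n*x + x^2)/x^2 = 28*n^2/x^2 - 11*n/x + 1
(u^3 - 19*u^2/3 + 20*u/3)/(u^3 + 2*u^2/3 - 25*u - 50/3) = u*(3*u - 4)/(3*u^2 + 17*u + 10)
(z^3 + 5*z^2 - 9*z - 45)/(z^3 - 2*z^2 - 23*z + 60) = (z + 3)/(z - 4)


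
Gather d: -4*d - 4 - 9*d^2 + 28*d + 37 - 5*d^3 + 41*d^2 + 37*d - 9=-5*d^3 + 32*d^2 + 61*d + 24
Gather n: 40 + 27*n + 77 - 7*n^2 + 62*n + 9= -7*n^2 + 89*n + 126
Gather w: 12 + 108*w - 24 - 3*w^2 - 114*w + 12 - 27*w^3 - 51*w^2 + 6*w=-27*w^3 - 54*w^2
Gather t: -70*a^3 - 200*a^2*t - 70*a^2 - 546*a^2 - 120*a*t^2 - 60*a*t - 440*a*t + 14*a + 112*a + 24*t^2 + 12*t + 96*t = -70*a^3 - 616*a^2 + 126*a + t^2*(24 - 120*a) + t*(-200*a^2 - 500*a + 108)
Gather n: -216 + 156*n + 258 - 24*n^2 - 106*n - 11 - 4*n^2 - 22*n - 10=-28*n^2 + 28*n + 21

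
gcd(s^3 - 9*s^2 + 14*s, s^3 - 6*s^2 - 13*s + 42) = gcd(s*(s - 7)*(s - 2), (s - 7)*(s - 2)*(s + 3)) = s^2 - 9*s + 14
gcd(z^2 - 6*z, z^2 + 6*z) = z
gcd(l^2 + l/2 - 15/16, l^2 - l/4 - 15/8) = l + 5/4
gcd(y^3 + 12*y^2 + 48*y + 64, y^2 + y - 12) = y + 4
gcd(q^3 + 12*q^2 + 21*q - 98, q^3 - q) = 1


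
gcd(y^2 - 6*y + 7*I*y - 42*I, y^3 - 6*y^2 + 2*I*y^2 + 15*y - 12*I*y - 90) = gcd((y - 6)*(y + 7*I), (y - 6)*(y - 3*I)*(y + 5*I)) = y - 6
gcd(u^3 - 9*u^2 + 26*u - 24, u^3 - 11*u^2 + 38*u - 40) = u^2 - 6*u + 8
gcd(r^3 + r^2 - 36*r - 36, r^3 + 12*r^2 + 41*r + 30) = r^2 + 7*r + 6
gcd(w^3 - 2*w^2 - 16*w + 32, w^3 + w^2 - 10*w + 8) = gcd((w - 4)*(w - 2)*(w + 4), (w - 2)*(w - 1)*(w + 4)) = w^2 + 2*w - 8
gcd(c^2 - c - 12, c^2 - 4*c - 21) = c + 3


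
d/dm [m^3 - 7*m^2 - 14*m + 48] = 3*m^2 - 14*m - 14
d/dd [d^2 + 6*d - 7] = 2*d + 6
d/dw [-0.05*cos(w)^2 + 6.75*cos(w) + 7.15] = (0.1*cos(w) - 6.75)*sin(w)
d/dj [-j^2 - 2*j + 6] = -2*j - 2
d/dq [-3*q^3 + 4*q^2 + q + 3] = -9*q^2 + 8*q + 1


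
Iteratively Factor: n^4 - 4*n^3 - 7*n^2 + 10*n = (n)*(n^3 - 4*n^2 - 7*n + 10) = n*(n + 2)*(n^2 - 6*n + 5) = n*(n - 1)*(n + 2)*(n - 5)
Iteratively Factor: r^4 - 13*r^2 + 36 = (r + 2)*(r^3 - 2*r^2 - 9*r + 18) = (r - 2)*(r + 2)*(r^2 - 9) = (r - 2)*(r + 2)*(r + 3)*(r - 3)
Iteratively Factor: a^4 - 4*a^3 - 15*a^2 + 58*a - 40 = (a - 1)*(a^3 - 3*a^2 - 18*a + 40) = (a - 5)*(a - 1)*(a^2 + 2*a - 8) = (a - 5)*(a - 2)*(a - 1)*(a + 4)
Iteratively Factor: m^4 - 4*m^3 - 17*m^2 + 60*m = (m - 5)*(m^3 + m^2 - 12*m) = (m - 5)*(m + 4)*(m^2 - 3*m) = m*(m - 5)*(m + 4)*(m - 3)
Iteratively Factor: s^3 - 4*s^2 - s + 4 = (s - 1)*(s^2 - 3*s - 4) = (s - 4)*(s - 1)*(s + 1)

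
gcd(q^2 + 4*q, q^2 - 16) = q + 4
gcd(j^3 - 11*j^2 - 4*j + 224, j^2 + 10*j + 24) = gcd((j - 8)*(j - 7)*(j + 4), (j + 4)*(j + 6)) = j + 4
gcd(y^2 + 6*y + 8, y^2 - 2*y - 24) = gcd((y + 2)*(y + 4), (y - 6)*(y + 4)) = y + 4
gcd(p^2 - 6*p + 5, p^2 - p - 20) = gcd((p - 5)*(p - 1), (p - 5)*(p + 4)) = p - 5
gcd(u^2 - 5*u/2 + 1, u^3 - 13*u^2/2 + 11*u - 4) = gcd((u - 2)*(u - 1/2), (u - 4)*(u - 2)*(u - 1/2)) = u^2 - 5*u/2 + 1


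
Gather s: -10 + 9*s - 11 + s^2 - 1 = s^2 + 9*s - 22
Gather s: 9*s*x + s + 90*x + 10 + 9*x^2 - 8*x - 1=s*(9*x + 1) + 9*x^2 + 82*x + 9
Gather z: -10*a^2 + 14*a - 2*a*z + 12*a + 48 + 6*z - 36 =-10*a^2 + 26*a + z*(6 - 2*a) + 12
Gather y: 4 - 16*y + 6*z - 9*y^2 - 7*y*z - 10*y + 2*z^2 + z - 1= -9*y^2 + y*(-7*z - 26) + 2*z^2 + 7*z + 3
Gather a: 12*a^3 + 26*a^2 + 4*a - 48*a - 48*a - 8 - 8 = 12*a^3 + 26*a^2 - 92*a - 16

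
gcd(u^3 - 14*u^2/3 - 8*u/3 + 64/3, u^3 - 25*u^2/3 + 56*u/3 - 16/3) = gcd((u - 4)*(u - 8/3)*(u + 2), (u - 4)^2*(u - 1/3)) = u - 4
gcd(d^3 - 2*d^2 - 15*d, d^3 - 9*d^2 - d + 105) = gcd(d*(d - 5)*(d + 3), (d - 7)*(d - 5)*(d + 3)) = d^2 - 2*d - 15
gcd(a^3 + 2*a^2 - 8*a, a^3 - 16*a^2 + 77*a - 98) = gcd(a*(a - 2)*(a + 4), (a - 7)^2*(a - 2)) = a - 2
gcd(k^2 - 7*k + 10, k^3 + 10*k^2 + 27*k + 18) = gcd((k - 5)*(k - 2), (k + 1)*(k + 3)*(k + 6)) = 1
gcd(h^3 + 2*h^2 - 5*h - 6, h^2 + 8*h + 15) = h + 3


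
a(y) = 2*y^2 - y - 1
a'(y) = 4*y - 1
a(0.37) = -1.10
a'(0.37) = 0.48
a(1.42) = 1.61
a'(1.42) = 4.68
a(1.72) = 3.20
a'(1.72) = 5.88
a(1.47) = 1.85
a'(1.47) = 4.88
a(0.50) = -1.00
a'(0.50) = 1.00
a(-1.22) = 3.20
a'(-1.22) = -5.88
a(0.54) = -0.96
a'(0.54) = 1.16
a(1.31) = 1.12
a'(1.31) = 4.24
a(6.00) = 65.00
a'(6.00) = 23.00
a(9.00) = 152.00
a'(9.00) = 35.00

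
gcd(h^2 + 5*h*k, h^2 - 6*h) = h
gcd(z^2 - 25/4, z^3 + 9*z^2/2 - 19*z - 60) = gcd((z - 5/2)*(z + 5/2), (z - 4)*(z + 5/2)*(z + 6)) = z + 5/2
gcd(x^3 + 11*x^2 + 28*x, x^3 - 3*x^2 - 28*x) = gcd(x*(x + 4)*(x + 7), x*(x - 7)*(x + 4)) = x^2 + 4*x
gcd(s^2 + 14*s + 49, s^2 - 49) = s + 7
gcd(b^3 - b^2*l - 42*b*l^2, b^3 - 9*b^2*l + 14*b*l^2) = b^2 - 7*b*l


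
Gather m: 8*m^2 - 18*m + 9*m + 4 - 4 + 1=8*m^2 - 9*m + 1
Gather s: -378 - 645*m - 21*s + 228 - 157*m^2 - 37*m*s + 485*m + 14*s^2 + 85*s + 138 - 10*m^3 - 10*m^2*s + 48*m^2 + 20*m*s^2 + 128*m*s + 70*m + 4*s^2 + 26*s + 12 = -10*m^3 - 109*m^2 - 90*m + s^2*(20*m + 18) + s*(-10*m^2 + 91*m + 90)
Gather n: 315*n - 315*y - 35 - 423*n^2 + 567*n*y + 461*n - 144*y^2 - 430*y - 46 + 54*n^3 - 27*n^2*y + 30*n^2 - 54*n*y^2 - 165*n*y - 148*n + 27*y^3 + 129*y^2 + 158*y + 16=54*n^3 + n^2*(-27*y - 393) + n*(-54*y^2 + 402*y + 628) + 27*y^3 - 15*y^2 - 587*y - 65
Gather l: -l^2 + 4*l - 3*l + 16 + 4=-l^2 + l + 20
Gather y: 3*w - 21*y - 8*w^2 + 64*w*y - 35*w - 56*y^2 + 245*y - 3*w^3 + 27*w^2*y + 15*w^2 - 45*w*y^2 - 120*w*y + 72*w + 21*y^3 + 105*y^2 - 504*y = -3*w^3 + 7*w^2 + 40*w + 21*y^3 + y^2*(49 - 45*w) + y*(27*w^2 - 56*w - 280)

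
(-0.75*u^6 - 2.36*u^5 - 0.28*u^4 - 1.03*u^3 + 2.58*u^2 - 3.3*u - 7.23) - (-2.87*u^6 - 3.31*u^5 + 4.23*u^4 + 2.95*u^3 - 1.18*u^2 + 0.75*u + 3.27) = 2.12*u^6 + 0.95*u^5 - 4.51*u^4 - 3.98*u^3 + 3.76*u^2 - 4.05*u - 10.5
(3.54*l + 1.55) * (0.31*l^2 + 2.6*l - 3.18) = 1.0974*l^3 + 9.6845*l^2 - 7.2272*l - 4.929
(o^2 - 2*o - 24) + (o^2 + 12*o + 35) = 2*o^2 + 10*o + 11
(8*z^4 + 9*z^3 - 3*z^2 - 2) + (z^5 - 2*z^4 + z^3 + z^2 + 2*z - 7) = z^5 + 6*z^4 + 10*z^3 - 2*z^2 + 2*z - 9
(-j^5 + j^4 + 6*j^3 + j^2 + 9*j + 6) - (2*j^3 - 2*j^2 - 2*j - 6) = -j^5 + j^4 + 4*j^3 + 3*j^2 + 11*j + 12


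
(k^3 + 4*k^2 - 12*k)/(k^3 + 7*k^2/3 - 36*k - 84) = 3*k*(k - 2)/(3*k^2 - 11*k - 42)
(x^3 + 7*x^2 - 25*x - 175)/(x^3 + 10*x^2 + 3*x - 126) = (x^2 - 25)/(x^2 + 3*x - 18)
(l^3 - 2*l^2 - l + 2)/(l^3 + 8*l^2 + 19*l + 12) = (l^2 - 3*l + 2)/(l^2 + 7*l + 12)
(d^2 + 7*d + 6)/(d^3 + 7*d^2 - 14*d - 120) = (d + 1)/(d^2 + d - 20)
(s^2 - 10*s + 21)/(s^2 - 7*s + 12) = (s - 7)/(s - 4)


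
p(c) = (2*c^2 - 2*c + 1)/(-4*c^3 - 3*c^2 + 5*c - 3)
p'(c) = (4*c - 2)/(-4*c^3 - 3*c^2 + 5*c - 3) + (2*c^2 - 2*c + 1)*(12*c^2 + 6*c - 5)/(-4*c^3 - 3*c^2 + 5*c - 3)^2 = (8*c^4 - 16*c^3 + 16*c^2 - 6*c + 1)/(16*c^6 + 24*c^5 - 31*c^4 - 6*c^3 + 43*c^2 - 30*c + 9)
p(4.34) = -0.08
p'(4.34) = 0.01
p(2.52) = -0.12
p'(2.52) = 0.03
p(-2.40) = 0.75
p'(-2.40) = 1.12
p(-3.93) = 0.23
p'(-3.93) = 0.10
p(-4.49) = 0.18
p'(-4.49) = 0.07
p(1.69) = -0.15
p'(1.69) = 0.05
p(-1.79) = 7.97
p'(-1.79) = 124.57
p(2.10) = -0.13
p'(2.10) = 0.04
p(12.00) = -0.04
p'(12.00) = 0.00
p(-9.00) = 0.07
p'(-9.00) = 0.01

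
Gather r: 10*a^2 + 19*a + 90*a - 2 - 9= 10*a^2 + 109*a - 11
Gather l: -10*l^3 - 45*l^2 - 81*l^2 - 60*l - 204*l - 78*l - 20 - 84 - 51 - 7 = -10*l^3 - 126*l^2 - 342*l - 162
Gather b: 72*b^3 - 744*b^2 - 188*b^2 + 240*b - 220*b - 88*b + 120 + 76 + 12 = 72*b^3 - 932*b^2 - 68*b + 208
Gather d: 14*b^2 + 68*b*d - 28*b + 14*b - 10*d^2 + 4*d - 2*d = 14*b^2 - 14*b - 10*d^2 + d*(68*b + 2)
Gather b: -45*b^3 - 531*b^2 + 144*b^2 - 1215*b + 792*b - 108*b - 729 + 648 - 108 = -45*b^3 - 387*b^2 - 531*b - 189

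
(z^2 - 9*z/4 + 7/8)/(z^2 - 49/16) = 2*(2*z - 1)/(4*z + 7)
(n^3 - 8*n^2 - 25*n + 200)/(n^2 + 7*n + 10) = (n^2 - 13*n + 40)/(n + 2)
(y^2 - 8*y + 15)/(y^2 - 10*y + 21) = (y - 5)/(y - 7)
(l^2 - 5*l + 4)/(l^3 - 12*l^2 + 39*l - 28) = 1/(l - 7)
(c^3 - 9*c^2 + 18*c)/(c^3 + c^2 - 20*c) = (c^2 - 9*c + 18)/(c^2 + c - 20)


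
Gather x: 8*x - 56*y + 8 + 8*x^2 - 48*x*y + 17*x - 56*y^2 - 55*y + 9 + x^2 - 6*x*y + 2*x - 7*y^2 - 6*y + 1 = 9*x^2 + x*(27 - 54*y) - 63*y^2 - 117*y + 18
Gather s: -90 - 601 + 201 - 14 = -504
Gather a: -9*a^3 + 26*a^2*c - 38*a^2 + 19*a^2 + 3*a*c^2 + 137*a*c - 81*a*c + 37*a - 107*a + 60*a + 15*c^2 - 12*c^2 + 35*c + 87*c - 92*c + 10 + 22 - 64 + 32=-9*a^3 + a^2*(26*c - 19) + a*(3*c^2 + 56*c - 10) + 3*c^2 + 30*c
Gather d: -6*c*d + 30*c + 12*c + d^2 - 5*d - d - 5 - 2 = 42*c + d^2 + d*(-6*c - 6) - 7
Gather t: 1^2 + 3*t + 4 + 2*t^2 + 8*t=2*t^2 + 11*t + 5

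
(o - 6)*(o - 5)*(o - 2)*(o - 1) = o^4 - 14*o^3 + 65*o^2 - 112*o + 60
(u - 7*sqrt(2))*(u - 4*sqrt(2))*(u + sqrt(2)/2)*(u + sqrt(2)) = u^4 - 19*sqrt(2)*u^3/2 + 24*u^2 + 73*sqrt(2)*u + 56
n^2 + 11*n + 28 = (n + 4)*(n + 7)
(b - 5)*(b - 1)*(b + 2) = b^3 - 4*b^2 - 7*b + 10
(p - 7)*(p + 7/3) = p^2 - 14*p/3 - 49/3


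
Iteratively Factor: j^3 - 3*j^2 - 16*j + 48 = (j + 4)*(j^2 - 7*j + 12) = (j - 4)*(j + 4)*(j - 3)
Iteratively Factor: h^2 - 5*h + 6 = (h - 2)*(h - 3)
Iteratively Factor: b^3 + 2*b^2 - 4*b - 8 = (b + 2)*(b^2 - 4) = (b - 2)*(b + 2)*(b + 2)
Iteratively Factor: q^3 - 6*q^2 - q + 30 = (q - 3)*(q^2 - 3*q - 10) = (q - 3)*(q + 2)*(q - 5)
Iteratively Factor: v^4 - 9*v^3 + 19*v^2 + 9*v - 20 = (v - 1)*(v^3 - 8*v^2 + 11*v + 20) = (v - 4)*(v - 1)*(v^2 - 4*v - 5) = (v - 5)*(v - 4)*(v - 1)*(v + 1)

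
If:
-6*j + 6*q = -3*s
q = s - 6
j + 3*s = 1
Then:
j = -11/3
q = -40/9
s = 14/9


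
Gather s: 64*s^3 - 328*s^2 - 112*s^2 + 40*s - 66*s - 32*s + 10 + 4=64*s^3 - 440*s^2 - 58*s + 14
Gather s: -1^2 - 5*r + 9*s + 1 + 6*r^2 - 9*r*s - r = 6*r^2 - 6*r + s*(9 - 9*r)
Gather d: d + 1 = d + 1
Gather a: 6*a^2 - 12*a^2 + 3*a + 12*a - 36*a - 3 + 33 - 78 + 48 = -6*a^2 - 21*a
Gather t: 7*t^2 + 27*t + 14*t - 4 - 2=7*t^2 + 41*t - 6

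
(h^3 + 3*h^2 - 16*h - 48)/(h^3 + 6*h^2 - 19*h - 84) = (h + 4)/(h + 7)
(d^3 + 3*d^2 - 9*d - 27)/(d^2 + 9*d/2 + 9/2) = 2*(d^2 - 9)/(2*d + 3)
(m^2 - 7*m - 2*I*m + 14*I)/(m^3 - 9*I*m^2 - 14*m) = (m - 7)/(m*(m - 7*I))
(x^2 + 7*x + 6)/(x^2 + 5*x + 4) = (x + 6)/(x + 4)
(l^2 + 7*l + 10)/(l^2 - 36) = (l^2 + 7*l + 10)/(l^2 - 36)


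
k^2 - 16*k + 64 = (k - 8)^2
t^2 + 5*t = t*(t + 5)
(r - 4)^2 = r^2 - 8*r + 16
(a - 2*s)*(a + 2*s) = a^2 - 4*s^2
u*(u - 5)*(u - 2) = u^3 - 7*u^2 + 10*u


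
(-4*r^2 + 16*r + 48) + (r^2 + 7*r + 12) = -3*r^2 + 23*r + 60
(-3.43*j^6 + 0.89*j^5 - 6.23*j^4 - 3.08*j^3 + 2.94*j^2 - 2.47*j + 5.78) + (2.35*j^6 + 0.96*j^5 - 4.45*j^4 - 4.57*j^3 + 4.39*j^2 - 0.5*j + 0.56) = -1.08*j^6 + 1.85*j^5 - 10.68*j^4 - 7.65*j^3 + 7.33*j^2 - 2.97*j + 6.34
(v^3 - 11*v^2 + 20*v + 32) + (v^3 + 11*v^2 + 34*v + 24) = 2*v^3 + 54*v + 56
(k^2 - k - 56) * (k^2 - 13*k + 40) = k^4 - 14*k^3 - 3*k^2 + 688*k - 2240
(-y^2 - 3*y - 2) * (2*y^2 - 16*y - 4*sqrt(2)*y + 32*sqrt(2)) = -2*y^4 + 4*sqrt(2)*y^3 + 10*y^3 - 20*sqrt(2)*y^2 + 44*y^2 - 88*sqrt(2)*y + 32*y - 64*sqrt(2)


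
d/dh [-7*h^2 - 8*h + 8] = -14*h - 8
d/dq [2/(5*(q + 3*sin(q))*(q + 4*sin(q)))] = -(14*q*cos(q) + 4*q + 14*sin(q) + 24*sin(2*q))/(5*(q + 3*sin(q))^2*(q + 4*sin(q))^2)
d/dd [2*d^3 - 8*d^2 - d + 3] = 6*d^2 - 16*d - 1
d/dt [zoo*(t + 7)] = zoo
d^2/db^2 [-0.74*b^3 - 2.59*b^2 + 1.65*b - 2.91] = -4.44*b - 5.18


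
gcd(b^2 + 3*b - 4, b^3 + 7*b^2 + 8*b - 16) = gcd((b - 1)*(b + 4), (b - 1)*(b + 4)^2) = b^2 + 3*b - 4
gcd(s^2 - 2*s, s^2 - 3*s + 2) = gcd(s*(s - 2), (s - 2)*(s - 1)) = s - 2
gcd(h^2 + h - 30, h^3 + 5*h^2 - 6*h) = h + 6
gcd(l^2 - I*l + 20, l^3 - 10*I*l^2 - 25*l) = l - 5*I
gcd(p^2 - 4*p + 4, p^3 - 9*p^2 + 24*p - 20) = p^2 - 4*p + 4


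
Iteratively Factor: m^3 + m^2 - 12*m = (m)*(m^2 + m - 12) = m*(m - 3)*(m + 4)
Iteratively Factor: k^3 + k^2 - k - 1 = (k - 1)*(k^2 + 2*k + 1) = (k - 1)*(k + 1)*(k + 1)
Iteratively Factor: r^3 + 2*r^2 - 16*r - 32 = (r - 4)*(r^2 + 6*r + 8) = (r - 4)*(r + 4)*(r + 2)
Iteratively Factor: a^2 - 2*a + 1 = (a - 1)*(a - 1)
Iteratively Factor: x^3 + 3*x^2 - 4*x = (x)*(x^2 + 3*x - 4) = x*(x - 1)*(x + 4)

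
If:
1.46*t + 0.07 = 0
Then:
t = -0.05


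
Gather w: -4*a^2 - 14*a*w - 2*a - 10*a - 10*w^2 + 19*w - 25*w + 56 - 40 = -4*a^2 - 12*a - 10*w^2 + w*(-14*a - 6) + 16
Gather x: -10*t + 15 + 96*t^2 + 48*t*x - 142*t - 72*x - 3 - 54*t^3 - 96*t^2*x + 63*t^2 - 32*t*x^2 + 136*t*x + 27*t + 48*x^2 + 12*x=-54*t^3 + 159*t^2 - 125*t + x^2*(48 - 32*t) + x*(-96*t^2 + 184*t - 60) + 12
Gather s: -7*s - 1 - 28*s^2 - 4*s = -28*s^2 - 11*s - 1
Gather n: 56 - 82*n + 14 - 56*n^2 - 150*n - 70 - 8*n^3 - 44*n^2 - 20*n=-8*n^3 - 100*n^2 - 252*n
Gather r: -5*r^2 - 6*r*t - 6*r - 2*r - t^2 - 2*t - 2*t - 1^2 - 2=-5*r^2 + r*(-6*t - 8) - t^2 - 4*t - 3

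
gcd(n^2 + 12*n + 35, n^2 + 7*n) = n + 7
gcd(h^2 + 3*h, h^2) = h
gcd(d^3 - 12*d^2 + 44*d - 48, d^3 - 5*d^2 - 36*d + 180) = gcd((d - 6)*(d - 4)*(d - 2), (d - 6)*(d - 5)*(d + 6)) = d - 6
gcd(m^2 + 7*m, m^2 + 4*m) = m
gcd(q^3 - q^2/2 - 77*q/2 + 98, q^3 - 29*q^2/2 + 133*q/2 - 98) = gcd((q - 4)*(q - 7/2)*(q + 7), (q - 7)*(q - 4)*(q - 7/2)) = q^2 - 15*q/2 + 14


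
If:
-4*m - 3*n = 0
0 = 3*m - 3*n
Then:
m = 0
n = 0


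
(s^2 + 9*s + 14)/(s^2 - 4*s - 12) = (s + 7)/(s - 6)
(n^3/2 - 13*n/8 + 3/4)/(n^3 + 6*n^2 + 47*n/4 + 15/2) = (4*n^2 - 8*n + 3)/(2*(4*n^2 + 16*n + 15))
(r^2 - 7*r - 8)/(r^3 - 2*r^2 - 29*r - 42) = (-r^2 + 7*r + 8)/(-r^3 + 2*r^2 + 29*r + 42)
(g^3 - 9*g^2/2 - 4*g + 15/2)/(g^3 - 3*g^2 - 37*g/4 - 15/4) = 2*(g - 1)/(2*g + 1)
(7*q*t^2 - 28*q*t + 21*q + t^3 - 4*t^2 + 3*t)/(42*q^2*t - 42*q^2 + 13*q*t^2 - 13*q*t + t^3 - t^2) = (t - 3)/(6*q + t)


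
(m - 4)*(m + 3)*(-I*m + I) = -I*m^3 + 2*I*m^2 + 11*I*m - 12*I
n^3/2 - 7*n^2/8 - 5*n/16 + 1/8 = (n/2 + 1/4)*(n - 2)*(n - 1/4)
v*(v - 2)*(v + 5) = v^3 + 3*v^2 - 10*v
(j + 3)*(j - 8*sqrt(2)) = j^2 - 8*sqrt(2)*j + 3*j - 24*sqrt(2)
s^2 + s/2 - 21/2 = (s - 3)*(s + 7/2)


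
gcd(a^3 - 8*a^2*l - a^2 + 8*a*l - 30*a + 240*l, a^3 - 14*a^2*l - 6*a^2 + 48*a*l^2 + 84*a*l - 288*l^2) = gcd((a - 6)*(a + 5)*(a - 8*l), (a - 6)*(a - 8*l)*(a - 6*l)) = a^2 - 8*a*l - 6*a + 48*l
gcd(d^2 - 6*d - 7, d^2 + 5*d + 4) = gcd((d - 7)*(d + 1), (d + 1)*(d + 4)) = d + 1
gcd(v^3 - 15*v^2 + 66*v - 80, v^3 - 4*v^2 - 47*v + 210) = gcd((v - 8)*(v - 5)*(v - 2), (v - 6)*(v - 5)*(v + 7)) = v - 5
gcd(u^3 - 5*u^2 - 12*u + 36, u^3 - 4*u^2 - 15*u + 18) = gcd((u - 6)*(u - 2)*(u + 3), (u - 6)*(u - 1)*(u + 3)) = u^2 - 3*u - 18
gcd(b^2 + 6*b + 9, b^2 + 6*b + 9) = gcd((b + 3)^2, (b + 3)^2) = b^2 + 6*b + 9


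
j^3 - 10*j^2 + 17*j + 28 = (j - 7)*(j - 4)*(j + 1)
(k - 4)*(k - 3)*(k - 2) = k^3 - 9*k^2 + 26*k - 24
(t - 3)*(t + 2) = t^2 - t - 6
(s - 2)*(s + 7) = s^2 + 5*s - 14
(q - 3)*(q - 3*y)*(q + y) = q^3 - 2*q^2*y - 3*q^2 - 3*q*y^2 + 6*q*y + 9*y^2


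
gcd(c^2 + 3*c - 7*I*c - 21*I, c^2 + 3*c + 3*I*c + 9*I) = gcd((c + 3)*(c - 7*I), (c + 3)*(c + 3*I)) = c + 3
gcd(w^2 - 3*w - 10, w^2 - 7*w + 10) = w - 5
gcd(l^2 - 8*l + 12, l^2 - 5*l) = 1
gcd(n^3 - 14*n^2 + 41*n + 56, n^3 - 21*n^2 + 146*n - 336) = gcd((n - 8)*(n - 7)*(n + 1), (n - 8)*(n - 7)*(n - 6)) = n^2 - 15*n + 56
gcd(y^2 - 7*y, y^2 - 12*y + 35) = y - 7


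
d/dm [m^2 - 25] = 2*m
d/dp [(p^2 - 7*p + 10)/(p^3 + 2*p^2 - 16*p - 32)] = (-p^4 + 14*p^3 - 32*p^2 - 104*p + 384)/(p^6 + 4*p^5 - 28*p^4 - 128*p^3 + 128*p^2 + 1024*p + 1024)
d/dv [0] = 0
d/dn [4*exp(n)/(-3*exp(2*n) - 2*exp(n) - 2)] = (12*exp(2*n) - 8)*exp(n)/(9*exp(4*n) + 12*exp(3*n) + 16*exp(2*n) + 8*exp(n) + 4)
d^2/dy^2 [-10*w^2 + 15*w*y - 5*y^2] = -10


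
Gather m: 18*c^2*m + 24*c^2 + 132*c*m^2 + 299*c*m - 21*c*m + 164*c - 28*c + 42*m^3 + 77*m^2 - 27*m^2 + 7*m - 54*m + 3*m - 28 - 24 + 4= 24*c^2 + 136*c + 42*m^3 + m^2*(132*c + 50) + m*(18*c^2 + 278*c - 44) - 48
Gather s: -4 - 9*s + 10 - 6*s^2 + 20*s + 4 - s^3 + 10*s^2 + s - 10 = -s^3 + 4*s^2 + 12*s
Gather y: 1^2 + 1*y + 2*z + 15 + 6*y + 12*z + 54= 7*y + 14*z + 70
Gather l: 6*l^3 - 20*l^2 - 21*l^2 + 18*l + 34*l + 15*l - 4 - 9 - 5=6*l^3 - 41*l^2 + 67*l - 18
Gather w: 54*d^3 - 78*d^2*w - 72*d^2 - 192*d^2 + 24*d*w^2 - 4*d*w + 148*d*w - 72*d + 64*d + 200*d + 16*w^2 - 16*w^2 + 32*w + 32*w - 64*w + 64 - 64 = 54*d^3 - 264*d^2 + 24*d*w^2 + 192*d + w*(-78*d^2 + 144*d)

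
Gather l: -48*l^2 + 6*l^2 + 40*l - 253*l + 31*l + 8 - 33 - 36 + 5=-42*l^2 - 182*l - 56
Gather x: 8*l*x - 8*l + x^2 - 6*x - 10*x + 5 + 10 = -8*l + x^2 + x*(8*l - 16) + 15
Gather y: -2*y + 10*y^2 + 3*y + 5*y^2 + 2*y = 15*y^2 + 3*y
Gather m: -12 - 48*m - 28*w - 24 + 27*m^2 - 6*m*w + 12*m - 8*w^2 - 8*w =27*m^2 + m*(-6*w - 36) - 8*w^2 - 36*w - 36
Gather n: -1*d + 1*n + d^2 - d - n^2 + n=d^2 - 2*d - n^2 + 2*n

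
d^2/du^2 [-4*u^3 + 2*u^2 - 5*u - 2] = 4 - 24*u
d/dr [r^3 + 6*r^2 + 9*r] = 3*r^2 + 12*r + 9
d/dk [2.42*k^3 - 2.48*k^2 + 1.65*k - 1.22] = 7.26*k^2 - 4.96*k + 1.65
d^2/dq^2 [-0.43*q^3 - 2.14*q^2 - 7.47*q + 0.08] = -2.58*q - 4.28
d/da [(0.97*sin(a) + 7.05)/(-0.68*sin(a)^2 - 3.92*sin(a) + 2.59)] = (0.6596*sin(a)^2 + 9.588*sin(a) + 30.1483)*cos(a)/(0.4624*sin(a)^4 + 5.3312*sin(a)^3 + 11.844*sin(a)^2 - 20.3056*sin(a) + 6.7081)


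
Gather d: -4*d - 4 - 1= -4*d - 5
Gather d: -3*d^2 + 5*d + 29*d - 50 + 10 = -3*d^2 + 34*d - 40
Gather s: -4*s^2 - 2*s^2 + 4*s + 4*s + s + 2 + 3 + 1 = -6*s^2 + 9*s + 6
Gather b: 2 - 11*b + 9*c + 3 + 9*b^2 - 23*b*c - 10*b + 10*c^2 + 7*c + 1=9*b^2 + b*(-23*c - 21) + 10*c^2 + 16*c + 6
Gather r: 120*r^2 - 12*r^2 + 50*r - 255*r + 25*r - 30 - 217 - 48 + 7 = 108*r^2 - 180*r - 288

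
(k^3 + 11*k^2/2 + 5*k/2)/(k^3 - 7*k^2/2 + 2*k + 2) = k*(k + 5)/(k^2 - 4*k + 4)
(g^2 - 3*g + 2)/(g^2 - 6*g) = (g^2 - 3*g + 2)/(g*(g - 6))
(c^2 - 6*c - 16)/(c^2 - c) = (c^2 - 6*c - 16)/(c*(c - 1))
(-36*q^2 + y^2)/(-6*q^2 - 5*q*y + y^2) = (6*q + y)/(q + y)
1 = 1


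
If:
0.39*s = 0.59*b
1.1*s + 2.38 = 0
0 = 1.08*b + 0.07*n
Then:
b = -1.43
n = 22.07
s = -2.16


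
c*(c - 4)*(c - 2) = c^3 - 6*c^2 + 8*c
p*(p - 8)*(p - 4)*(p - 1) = p^4 - 13*p^3 + 44*p^2 - 32*p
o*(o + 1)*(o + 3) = o^3 + 4*o^2 + 3*o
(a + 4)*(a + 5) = a^2 + 9*a + 20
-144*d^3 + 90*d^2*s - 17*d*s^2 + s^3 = (-8*d + s)*(-6*d + s)*(-3*d + s)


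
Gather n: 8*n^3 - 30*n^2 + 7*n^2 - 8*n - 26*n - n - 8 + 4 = 8*n^3 - 23*n^2 - 35*n - 4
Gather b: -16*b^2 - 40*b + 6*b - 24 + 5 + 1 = -16*b^2 - 34*b - 18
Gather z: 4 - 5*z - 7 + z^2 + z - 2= z^2 - 4*z - 5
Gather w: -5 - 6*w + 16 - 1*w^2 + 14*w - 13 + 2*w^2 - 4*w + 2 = w^2 + 4*w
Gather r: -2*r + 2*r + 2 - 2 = 0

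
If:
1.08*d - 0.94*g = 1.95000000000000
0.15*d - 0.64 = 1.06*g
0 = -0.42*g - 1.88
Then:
No Solution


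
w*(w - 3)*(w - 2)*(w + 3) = w^4 - 2*w^3 - 9*w^2 + 18*w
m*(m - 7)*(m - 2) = m^3 - 9*m^2 + 14*m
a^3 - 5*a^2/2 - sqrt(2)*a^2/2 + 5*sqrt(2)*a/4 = a*(a - 5/2)*(a - sqrt(2)/2)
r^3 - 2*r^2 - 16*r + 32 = (r - 4)*(r - 2)*(r + 4)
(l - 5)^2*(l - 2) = l^3 - 12*l^2 + 45*l - 50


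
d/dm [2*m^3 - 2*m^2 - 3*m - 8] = 6*m^2 - 4*m - 3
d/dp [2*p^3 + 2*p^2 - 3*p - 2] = 6*p^2 + 4*p - 3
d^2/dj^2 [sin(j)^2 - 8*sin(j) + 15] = 8*sin(j) + 2*cos(2*j)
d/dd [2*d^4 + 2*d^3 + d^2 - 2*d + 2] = 8*d^3 + 6*d^2 + 2*d - 2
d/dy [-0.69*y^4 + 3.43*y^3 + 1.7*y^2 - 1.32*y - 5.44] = -2.76*y^3 + 10.29*y^2 + 3.4*y - 1.32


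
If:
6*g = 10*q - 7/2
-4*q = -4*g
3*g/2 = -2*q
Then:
No Solution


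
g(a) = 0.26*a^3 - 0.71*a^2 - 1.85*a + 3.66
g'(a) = 0.78*a^2 - 1.42*a - 1.85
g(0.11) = 3.45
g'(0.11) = -2.00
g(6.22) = 27.25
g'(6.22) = 19.49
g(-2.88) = -3.11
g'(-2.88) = 8.71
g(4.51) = 4.73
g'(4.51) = 7.61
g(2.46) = -1.32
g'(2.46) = -0.62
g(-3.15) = -5.68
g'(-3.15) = 10.36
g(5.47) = 14.85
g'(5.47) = 13.72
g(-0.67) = 4.50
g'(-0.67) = -0.55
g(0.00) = 3.66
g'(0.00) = -1.85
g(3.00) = -1.26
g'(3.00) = 0.91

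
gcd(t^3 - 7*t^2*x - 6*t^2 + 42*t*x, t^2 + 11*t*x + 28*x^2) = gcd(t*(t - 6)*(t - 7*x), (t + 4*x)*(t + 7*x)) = 1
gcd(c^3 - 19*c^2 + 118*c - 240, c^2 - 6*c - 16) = c - 8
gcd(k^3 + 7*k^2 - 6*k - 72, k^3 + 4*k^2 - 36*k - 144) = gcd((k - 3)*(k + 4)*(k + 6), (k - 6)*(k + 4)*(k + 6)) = k^2 + 10*k + 24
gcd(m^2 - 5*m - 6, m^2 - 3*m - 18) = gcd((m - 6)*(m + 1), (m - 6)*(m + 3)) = m - 6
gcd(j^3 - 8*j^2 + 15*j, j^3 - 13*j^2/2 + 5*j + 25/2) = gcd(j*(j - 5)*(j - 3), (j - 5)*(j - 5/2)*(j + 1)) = j - 5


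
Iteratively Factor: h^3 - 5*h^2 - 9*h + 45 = (h - 3)*(h^2 - 2*h - 15) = (h - 3)*(h + 3)*(h - 5)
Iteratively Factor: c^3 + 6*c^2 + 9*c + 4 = (c + 4)*(c^2 + 2*c + 1) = (c + 1)*(c + 4)*(c + 1)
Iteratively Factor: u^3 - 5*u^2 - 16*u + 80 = (u - 4)*(u^2 - u - 20) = (u - 4)*(u + 4)*(u - 5)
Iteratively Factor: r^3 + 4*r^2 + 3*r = (r + 3)*(r^2 + r) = (r + 1)*(r + 3)*(r)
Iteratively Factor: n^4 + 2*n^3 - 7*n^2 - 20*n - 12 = (n + 2)*(n^3 - 7*n - 6) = (n + 2)^2*(n^2 - 2*n - 3) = (n - 3)*(n + 2)^2*(n + 1)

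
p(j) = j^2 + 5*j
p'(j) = 2*j + 5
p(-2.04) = -6.04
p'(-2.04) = 0.92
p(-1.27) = -4.74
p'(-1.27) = 2.46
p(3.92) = 34.97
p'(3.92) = 12.84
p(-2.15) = -6.13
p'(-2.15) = 0.70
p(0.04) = 0.20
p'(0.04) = 5.08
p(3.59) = 30.84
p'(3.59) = 12.18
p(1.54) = 10.07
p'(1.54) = 8.08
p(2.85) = 22.37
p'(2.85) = 10.70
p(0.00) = 0.00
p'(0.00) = 5.00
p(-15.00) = 150.00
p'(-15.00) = -25.00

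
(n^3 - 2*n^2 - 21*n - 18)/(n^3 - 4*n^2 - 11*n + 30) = (n^2 - 5*n - 6)/(n^2 - 7*n + 10)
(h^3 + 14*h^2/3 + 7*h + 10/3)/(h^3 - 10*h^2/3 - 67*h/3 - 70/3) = (h + 1)/(h - 7)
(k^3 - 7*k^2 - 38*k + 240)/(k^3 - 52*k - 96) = (k - 5)/(k + 2)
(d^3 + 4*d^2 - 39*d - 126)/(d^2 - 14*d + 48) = (d^2 + 10*d + 21)/(d - 8)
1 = 1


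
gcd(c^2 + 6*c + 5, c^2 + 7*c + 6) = c + 1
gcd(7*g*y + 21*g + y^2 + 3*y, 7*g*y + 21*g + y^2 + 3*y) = 7*g*y + 21*g + y^2 + 3*y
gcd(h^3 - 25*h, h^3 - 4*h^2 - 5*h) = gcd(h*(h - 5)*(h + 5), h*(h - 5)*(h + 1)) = h^2 - 5*h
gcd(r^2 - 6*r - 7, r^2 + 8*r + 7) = r + 1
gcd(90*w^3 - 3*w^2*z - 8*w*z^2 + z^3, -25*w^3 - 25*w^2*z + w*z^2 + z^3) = -5*w + z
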